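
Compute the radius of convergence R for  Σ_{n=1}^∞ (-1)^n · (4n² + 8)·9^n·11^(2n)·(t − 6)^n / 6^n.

R = 2/363

Ratio test: |a_{n+1}/a_n| = [(4(n+1)² + 8)/(4n² + 8)] · 9·121/6 → 363/2 as n → ∞.
The series converges when 363/2 · |t − 6| < 1, giving R = 2/363.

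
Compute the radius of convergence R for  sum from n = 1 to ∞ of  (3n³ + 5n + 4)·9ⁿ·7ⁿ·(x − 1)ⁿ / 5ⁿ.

R = 5/63

By the ratio test, |a_{n+1}/a_n| = [(3(n+1)³ + 5(n+1) + 4)/(3n³ + 5n + 4)] · 9·7/5 → 63/5.
Convergence for |x − 1| · 63/5 < 1, i.e. |x − 1| < 5/63. So R = 5/63.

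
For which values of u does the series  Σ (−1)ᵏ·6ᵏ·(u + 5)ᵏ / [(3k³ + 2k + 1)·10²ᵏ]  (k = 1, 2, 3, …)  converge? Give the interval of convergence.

[-65/3, 35/3]

By the ratio test, |a_{k+1}/a_k| = [(3k³ + 2k + 1)/(3(k+1)³ + 2(k+1) + 1)] · 6/100 → 3/50.
Convergence for |u + 5| · 3/50 < 1, i.e. |u + 5| < 50/3. So R = 50/3.
At u = 35/3: absolute convergence follows by limit comparison with Σ 1/k³.
At u = -65/3: the terms are on the order of 1/k³, so the series converges absolutely by comparison with the p-series (p = 3 > 1).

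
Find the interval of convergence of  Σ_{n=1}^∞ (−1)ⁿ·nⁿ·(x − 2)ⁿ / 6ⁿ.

{2}

Root test: |a_n|^(1/n) = n/6 → ∞.
Since the n-th root of |a_n| is unbounded, the series converges only at x = 2; R = 0.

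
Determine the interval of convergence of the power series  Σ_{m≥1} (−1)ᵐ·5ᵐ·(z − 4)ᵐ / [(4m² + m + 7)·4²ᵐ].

[4/5, 36/5]

The ratio of consecutive coefficients is [(4m² + m + 7)/(4(m+1)² + (m+1) + 7)] · 5/16 → 5/16.
Hence the series converges for |z − 4| < 1/(5/16) = 16/5, so the radius of convergence is 16/5.
When z = 36/5, the terms are on the order of 1/m², so the series converges absolutely by comparison with the p-series (p = 2 > 1).
Endpoint z = 4/5: the series is dominated by a constant times Σ 1/m², which converges (p = 2 > 1).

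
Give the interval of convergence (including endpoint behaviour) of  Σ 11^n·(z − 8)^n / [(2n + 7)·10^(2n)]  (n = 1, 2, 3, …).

By the ratio test, |a_{n+1}/a_n| = [(2n + 7)/(2(n+1) + 7)] · 11/100 → 11/100.
Convergence for |z − 8| · 11/100 < 1, i.e. |z − 8| < 100/11. So R = 100/11.
Check z = 188/11: the terms are asymptotic to a nonzero constant times 1/n, so the series diverges by limit comparison with Σ 1/n.
When z = -12/11, convergence follows from the alternating series test (terms decrease monotonically to 0).

[-12/11, 188/11)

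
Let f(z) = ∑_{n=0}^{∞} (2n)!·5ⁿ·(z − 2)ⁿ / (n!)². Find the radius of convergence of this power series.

Ratio test: |a_{n+1}/a_n| = (2n+1)·(2n+2)/(n+1)² · 5 → 20 as n → ∞.
The series converges when 20 · |z − 2| < 1, giving R = 1/20.

R = 1/20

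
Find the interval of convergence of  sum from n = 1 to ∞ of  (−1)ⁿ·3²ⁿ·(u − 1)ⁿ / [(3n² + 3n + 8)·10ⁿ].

Apply the ratio test: |a_{n+1}| / |a_n| = [(3n² + 3n + 8)/(3(n+1)² + 3(n+1) + 8)] · 9/10, which tends to 9/10 as n → ∞.
The series converges when 9/10 · |u − 1| < 1, giving R = 10/9.
Check u = 19/9: absolute convergence follows by limit comparison with Σ 1/n².
At u = -1/9: the terms are on the order of 1/n², so the series converges absolutely by comparison with the p-series (p = 2 > 1).

[-1/9, 19/9]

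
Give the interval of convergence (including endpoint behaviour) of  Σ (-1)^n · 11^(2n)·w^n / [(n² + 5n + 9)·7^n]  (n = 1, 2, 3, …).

[-7/121, 7/121]

Ratio test: |a_{n+1}/a_n| = [(n² + 5n + 9)/((n+1)² + 5(n+1) + 9)] · 121/7 → 121/7 as n → ∞.
Hence the series converges for |w| < 1/(121/7) = 7/121, so the radius of convergence is 7/121.
When w = 7/121, absolute convergence follows by limit comparison with Σ 1/n².
Check w = -7/121: absolute convergence follows by limit comparison with Σ 1/n².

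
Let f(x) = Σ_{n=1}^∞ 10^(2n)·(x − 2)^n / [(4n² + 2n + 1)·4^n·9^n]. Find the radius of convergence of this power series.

R = 9/25

The ratio of consecutive coefficients is [(4n² + 2n + 1)/(4(n+1)² + 2(n+1) + 1)] · 100/(4·9) → 25/9.
The series converges when 25/9 · |x − 2| < 1, giving R = 9/25.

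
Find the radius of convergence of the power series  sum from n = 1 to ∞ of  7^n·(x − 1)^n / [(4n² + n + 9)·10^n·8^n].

By the ratio test, |a_{n+1}/a_n| = [(4n² + n + 9)/(4(n+1)² + (n+1) + 9)] · 7/(10·8) → 7/80.
Hence the series converges for |x − 1| < 1/(7/80) = 80/7, so the radius of convergence is 80/7.

R = 80/7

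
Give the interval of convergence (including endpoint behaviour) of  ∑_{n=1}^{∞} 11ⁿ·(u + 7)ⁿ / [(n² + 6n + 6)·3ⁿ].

By the ratio test, |a_{n+1}/a_n| = [(n² + 6n + 6)/((n+1)² + 6(n+1) + 6)] · 11/3 → 11/3.
Convergence for |u + 7| · 11/3 < 1, i.e. |u + 7| < 3/11. So R = 3/11.
Check u = -74/11: the terms are on the order of 1/n², so the series converges absolutely by comparison with the p-series (p = 2 > 1).
Endpoint u = -80/11: the series is dominated by a constant times Σ 1/n², which converges (p = 2 > 1).

[-80/11, -74/11]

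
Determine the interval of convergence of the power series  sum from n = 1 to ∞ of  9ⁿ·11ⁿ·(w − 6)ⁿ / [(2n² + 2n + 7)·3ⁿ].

By the ratio test, |a_{n+1}/a_n| = [(2n² + 2n + 7)/(2(n+1)² + 2(n+1) + 7)] · 9·11/3 → 33.
Convergence for |w − 6| · 33 < 1, i.e. |w − 6| < 1/33. So R = 1/33.
At w = 199/33: the terms are on the order of 1/n², so the series converges absolutely by comparison with the p-series (p = 2 > 1).
Check w = 197/33: the series is dominated by a constant times Σ 1/n², which converges (p = 2 > 1).

[197/33, 199/33]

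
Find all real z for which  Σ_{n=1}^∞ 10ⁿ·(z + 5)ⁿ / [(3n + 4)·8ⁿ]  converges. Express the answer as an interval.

Apply the ratio test: |a_{n+1}| / |a_n| = [(3n + 4)/(3(n+1) + 4)] · 10/8, which tends to 5/4 as n → ∞.
Convergence for |z + 5| · 5/4 < 1, i.e. |z + 5| < 4/5. So R = 4/5.
Check z = -21/5: the terms are asymptotic to a nonzero constant times 1/n, so the series diverges by limit comparison with Σ 1/n.
At z = -29/5: convergence follows from the alternating series test (terms decrease monotonically to 0).

[-29/5, -21/5)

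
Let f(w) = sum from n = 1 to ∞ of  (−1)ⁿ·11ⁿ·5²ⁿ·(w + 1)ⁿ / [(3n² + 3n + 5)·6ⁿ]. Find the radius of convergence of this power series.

R = 6/275

The ratio of consecutive coefficients is [(3n² + 3n + 5)/(3(n+1)² + 3(n+1) + 5)] · 11·25/6 → 275/6.
Hence the series converges for |w + 1| < 1/(275/6) = 6/275, so the radius of convergence is 6/275.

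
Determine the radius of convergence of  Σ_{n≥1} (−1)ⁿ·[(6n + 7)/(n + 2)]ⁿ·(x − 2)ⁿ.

Applying the root test, |a_n|^(1/n) = (6n + 7)/(n + 2) → 6.
Convergence for |x − 2| · 6 < 1, i.e. |x − 2| < 1/6. So R = 1/6.

R = 1/6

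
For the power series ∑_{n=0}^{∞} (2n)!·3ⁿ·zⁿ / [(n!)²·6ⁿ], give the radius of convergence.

R = 1/2

The ratio of consecutive coefficients is (2n+1)·(2n+2)/(n+1)² · 3/6 → 2.
Convergence for |z| · 2 < 1, i.e. |z| < 1/2. So R = 1/2.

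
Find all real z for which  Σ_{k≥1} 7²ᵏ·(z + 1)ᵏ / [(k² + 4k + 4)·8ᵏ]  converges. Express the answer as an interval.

By the ratio test, |a_{k+1}/a_k| = [(k² + 4k + 4)/((k+1)² + 4(k+1) + 4)] · 49/8 → 49/8.
Thus R = 1/(49/8) = 8/49.
Check z = -41/49: absolute convergence follows by limit comparison with Σ 1/k².
Check z = -57/49: absolute convergence follows by limit comparison with Σ 1/k².

[-57/49, -41/49]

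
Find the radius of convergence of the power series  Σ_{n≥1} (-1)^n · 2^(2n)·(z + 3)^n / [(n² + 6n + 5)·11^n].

Ratio test: |a_{n+1}/a_n| = [(n² + 6n + 5)/((n+1)² + 6(n+1) + 5)] · 4/11 → 4/11 as n → ∞.
Thus R = 1/(4/11) = 11/4.

R = 11/4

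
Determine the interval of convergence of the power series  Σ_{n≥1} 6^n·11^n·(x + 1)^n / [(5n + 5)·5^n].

[-71/66, -61/66)

Apply the ratio test: |a_{n+1}| / |a_n| = [(5n + 5)/(5(n+1) + 5)] · 6·11/5, which tends to 66/5 as n → ∞.
Hence the series converges for |x + 1| < 1/(66/5) = 5/66, so the radius of convergence is 5/66.
Check x = -61/66: the terms behave like c/n; limit comparison with the harmonic series gives divergence.
At x = -71/66: the terms alternate in sign and decrease monotonically to 0 in absolute value (size ~ c/n), so the alternating series test gives convergence.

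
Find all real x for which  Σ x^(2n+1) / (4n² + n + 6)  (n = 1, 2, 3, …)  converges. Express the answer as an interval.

[-1, 1]

Ratio test: |a_{n+1}/a_n| = (4n² + n + 6)/(4(n+1)² + (n+1) + 6) → 1 as n → ∞.
Successive powers of x differ by 2, so the series converges when |x|² · 1 < 1, i.e. |x| < √(1) = 1. So R = 1.
Endpoint x = 1: the terms are on the order of 1/n², so the series converges absolutely by comparison with the p-series (p = 2 > 1).
When x = -1, the terms are on the order of 1/n², so the series converges absolutely by comparison with the p-series (p = 2 > 1).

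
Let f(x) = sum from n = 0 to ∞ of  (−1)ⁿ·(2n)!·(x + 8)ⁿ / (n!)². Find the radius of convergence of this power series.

Apply the ratio test: |a_{n+1}| / |a_n| = (2n+1)·(2n+2)/(n+1)², which tends to 4 as n → ∞.
Convergence for |x + 8| · 4 < 1, i.e. |x + 8| < 1/4. So R = 1/4.

R = 1/4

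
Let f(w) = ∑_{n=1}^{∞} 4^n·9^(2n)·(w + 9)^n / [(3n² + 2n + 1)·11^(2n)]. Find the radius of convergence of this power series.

By the ratio test, |a_{n+1}/a_n| = [(3n² + 2n + 1)/(3(n+1)² + 2(n+1) + 1)] · 4·81/121 → 324/121.
Convergence for |w + 9| · 324/121 < 1, i.e. |w + 9| < 121/324. So R = 121/324.

R = 121/324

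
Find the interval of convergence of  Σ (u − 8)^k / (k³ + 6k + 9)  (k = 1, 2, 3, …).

The ratio of consecutive coefficients is (k³ + 6k + 9)/((k+1)³ + 6(k+1) + 9) → 1.
So the series converges when |u − 8| < 1 and diverges when |u − 8| > 1; R = 1.
Check u = 9: absolute convergence follows by limit comparison with Σ 1/k³.
Check u = 7: the series is dominated by a constant times Σ 1/k³, which converges (p = 3 > 1).

[7, 9]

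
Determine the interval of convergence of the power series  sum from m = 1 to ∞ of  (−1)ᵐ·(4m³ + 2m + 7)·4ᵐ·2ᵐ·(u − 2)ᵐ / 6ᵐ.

Apply the ratio test: |a_{m+1}| / |a_m| = [(4(m+1)³ + 2(m+1) + 7)/(4m³ + 2m + 7)] · 4·2/6, which tends to 4/3 as m → ∞.
The series converges when 4/3 · |u − 2| < 1, giving R = 3/4.
At u = 11/4: the m-th term does not approach 0; divergence by the term test.
At u = 5/4: the m-th term does not approach 0; divergence by the term test.

(5/4, 11/4)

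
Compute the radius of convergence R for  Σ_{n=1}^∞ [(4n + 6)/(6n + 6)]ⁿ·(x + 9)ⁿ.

R = 3/2

By the Cauchy root test, |a_n|^(1/n) = (4n + 6)/(6n + 6) → 2/3.
Hence the series converges for |x + 9| < 1/(2/3) = 3/2, so the radius of convergence is 3/2.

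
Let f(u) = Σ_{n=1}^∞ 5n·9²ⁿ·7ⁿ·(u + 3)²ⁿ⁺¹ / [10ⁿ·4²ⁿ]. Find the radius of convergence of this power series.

Ratio test: |a_{n+1}/a_n| = [5(n+1)/5n] · 81·7/(10·16) → 567/160 as n → ∞.
Since the exponent of (u + 3) increases by 2 each term, convergence requires |u + 3|² < 160/567, hence R = 4√70/63.

R = 4√70/63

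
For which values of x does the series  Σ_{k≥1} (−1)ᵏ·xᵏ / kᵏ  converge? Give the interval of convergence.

Root test: |a_k|^(1/k) = 1/k → 0.
The limit is 0 for every x, so R = ∞.

(−∞, ∞)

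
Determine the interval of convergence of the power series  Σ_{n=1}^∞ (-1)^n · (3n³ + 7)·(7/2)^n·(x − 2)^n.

By the ratio test, |a_{n+1}/a_n| = [(3(n+1)³ + 7)/(3n³ + 7)] · 7/2 → 7/2.
Hence the series converges for |x − 2| < 1/(7/2) = 2/7, so the radius of convergence is 2/7.
At x = 16/7: the n-th term does not approach 0; divergence by the term test.
At x = 12/7: the terms have absolute value of order n³, which does not tend to 0, so the series diverges by the divergence test.

(12/7, 16/7)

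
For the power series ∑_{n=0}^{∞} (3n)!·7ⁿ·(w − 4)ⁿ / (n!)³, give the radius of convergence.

R = 1/189

Apply the ratio test: |a_{n+1}| / |a_n| = (3n+1)·(3n+2)·(3n+3)/(n+1)³ · 7, which tends to 189 as n → ∞.
Hence the series converges for |w − 4| < 1/(189) = 1/189, so the radius of convergence is 1/189.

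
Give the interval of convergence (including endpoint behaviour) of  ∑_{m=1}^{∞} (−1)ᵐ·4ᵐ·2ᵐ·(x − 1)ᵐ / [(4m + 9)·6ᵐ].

Ratio test: |a_{m+1}/a_m| = [(4m + 9)/(4(m+1) + 9)] · 4·2/6 → 4/3 as m → ∞.
Convergence for |x − 1| · 4/3 < 1, i.e. |x − 1| < 3/4. So R = 3/4.
Endpoint x = 7/4: the terms alternate in sign and decrease monotonically to 0 in absolute value (size ~ c/m), so the alternating series test gives convergence.
Check x = 1/4: comparison with the harmonic series Σ 1/m shows the series diverges.

(1/4, 7/4]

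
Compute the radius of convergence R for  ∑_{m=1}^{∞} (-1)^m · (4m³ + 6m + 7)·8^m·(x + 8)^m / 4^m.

Ratio test: |a_{m+1}/a_m| = [(4(m+1)³ + 6(m+1) + 7)/(4m³ + 6m + 7)] · 8/4 → 2 as m → ∞.
Convergence for |x + 8| · 2 < 1, i.e. |x + 8| < 1/2. So R = 1/2.

R = 1/2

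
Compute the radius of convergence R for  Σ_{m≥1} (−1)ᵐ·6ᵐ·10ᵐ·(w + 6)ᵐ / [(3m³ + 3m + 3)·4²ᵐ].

Ratio test: |a_{m+1}/a_m| = [(3m³ + 3m + 3)/(3(m+1)³ + 3(m+1) + 3)] · 6·10/16 → 15/4 as m → ∞.
Hence the series converges for |w + 6| < 1/(15/4) = 4/15, so the radius of convergence is 4/15.

R = 4/15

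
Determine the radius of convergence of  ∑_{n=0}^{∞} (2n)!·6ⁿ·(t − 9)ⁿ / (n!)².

The ratio of consecutive coefficients is (2n+1)·(2n+2)/(n+1)² · 6 → 24.
Hence the series converges for |t − 9| < 1/(24) = 1/24, so the radius of convergence is 1/24.

R = 1/24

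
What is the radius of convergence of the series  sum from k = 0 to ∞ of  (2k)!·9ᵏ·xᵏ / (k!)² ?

The ratio of consecutive coefficients is (2k+1)·(2k+2)/(k+1)² · 9 → 36.
Convergence for |x| · 36 < 1, i.e. |x| < 1/36. So R = 1/36.

R = 1/36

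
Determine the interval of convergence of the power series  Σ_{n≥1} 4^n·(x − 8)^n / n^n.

(−∞, ∞)

Applying the root test, |a_n|^(1/n) = 4/n → 0.
The limit is 0 for every x, so R = ∞.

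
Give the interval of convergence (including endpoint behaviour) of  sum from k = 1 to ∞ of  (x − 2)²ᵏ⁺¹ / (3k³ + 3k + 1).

Apply the ratio test: |a_{k+1}| / |a_k| = (3k³ + 3k + 1)/(3(k+1)³ + 3(k+1) + 1), which tends to 1 as k → ∞.
Writing y = (x − 2)², the series in y has radius 1, so |x − 2| < √(1) = 1 and R = 1.
Endpoint x = 3: the series is dominated by a constant times Σ 1/k³, which converges (p = 3 > 1).
When x = 1, the terms are on the order of 1/k³, so the series converges absolutely by comparison with the p-series (p = 3 > 1).

[1, 3]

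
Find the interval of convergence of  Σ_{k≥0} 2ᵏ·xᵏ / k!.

(−∞, ∞)

By the ratio test, |a_{k+1}/a_k| = 2 · 1/(k+1) → 0.
The limit is 0, so the series converges for all x; R = ∞.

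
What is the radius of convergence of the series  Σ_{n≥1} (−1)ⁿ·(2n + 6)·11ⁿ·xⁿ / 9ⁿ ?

The ratio of consecutive coefficients is [(2(n+1) + 6)/(2n + 6)] · 11/9 → 11/9.
Convergence for |x| · 11/9 < 1, i.e. |x| < 9/11. So R = 9/11.

R = 9/11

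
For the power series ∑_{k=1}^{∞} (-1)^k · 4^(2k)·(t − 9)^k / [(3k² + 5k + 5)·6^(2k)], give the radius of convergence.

The ratio of consecutive coefficients is [(3k² + 5k + 5)/(3(k+1)² + 5(k+1) + 5)] · 16/36 → 4/9.
Hence the series converges for |t − 9| < 1/(4/9) = 9/4, so the radius of convergence is 9/4.

R = 9/4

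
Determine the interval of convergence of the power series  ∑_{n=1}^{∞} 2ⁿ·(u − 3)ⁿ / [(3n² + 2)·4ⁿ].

By the ratio test, |a_{n+1}/a_n| = [(3n² + 2)/(3(n+1)² + 2)] · 2/4 → 1/2.
Convergence for |u − 3| · 1/2 < 1, i.e. |u − 3| < 2. So R = 2.
When u = 5, absolute convergence follows by limit comparison with Σ 1/n².
Endpoint u = 1: the series is dominated by a constant times Σ 1/n², which converges (p = 2 > 1).

[1, 5]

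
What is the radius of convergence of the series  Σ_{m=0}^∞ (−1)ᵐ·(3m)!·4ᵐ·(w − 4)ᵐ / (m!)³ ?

R = 1/108

Apply the ratio test: |a_{m+1}| / |a_m| = (3m+1)·(3m+2)·(3m+3)/(m+1)³ · 4, which tends to 108 as m → ∞.
Hence the series converges for |w − 4| < 1/(108) = 1/108, so the radius of convergence is 1/108.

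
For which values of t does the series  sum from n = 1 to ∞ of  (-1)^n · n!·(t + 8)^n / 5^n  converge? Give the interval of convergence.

{-8}

Apply the ratio test: |a_{n+1}| / |a_n| = (n+1) · 1/5, which tends to ∞ as n → ∞.
The terms grow without bound for any (t + 8) ≠ 0, so R = 0 (convergence only at t = -8).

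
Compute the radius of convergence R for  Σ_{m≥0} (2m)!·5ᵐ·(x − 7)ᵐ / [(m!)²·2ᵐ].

R = 1/10

The ratio of consecutive coefficients is (2m+1)·(2m+2)/(m+1)² · 5/2 → 10.
Hence the series converges for |x − 7| < 1/(10) = 1/10, so the radius of convergence is 1/10.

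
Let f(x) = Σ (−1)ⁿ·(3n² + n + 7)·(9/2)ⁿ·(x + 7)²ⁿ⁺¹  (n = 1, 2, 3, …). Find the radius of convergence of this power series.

Apply the ratio test: |a_{n+1}| / |a_n| = [(3(n+1)² + (n+1) + 7)/(3n² + n + 7)] · 9/2, which tends to 9/2 as n → ∞.
Writing y = (x + 7)², the series in y has radius 2/9, so |x + 7| < √(2/9) and R = √2/3.

R = √2/3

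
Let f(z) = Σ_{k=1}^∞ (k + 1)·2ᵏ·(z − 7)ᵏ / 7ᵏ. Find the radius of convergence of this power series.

By the ratio test, |a_{k+1}/a_k| = [((k+1) + 1)/(k + 1)] · 2/7 → 2/7.
The series converges when 2/7 · |z − 7| < 1, giving R = 7/2.

R = 7/2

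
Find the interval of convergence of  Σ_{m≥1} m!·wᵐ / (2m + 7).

Ratio test: |a_{m+1}/a_m| = (m+1) · (2m + 7)/(2(m+1) + 7) → ∞ as m → ∞.
The ratio grows without bound, so the series diverges whenever w ≠ 0; it converges only at w = 0. R = 0.

{0}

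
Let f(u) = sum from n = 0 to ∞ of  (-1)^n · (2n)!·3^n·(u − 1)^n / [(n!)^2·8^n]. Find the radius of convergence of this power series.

R = 2/3

The ratio of consecutive coefficients is (2n+1)·(2n+2)/(n+1)² · 3/8 → 3/2.
Thus R = 1/(3/2) = 2/3.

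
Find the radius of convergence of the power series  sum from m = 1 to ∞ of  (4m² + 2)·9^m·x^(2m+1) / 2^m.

R = √2/3

Apply the ratio test: |a_{m+1}| / |a_m| = [(4(m+1)² + 2)/(4m² + 2)] · 9/2, which tends to 9/2 as m → ∞.
Successive powers of x differ by 2, so the series converges when |x|² · 9/2 < 1, i.e. |x| < √(2/9). So R = √2/3.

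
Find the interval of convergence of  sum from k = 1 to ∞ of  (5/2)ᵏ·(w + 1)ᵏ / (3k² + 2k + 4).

[-7/5, -3/5]

The ratio of consecutive coefficients is [(3k² + 2k + 4)/(3(k+1)² + 2(k+1) + 4)] · 5/2 → 5/2.
Convergence for |w + 1| · 5/2 < 1, i.e. |w + 1| < 2/5. So R = 2/5.
Endpoint w = -3/5: the series is dominated by a constant times Σ 1/k², which converges (p = 2 > 1).
At w = -7/5: the series is dominated by a constant times Σ 1/k², which converges (p = 2 > 1).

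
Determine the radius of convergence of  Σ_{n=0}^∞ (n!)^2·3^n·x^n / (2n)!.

Apply the ratio test: |a_{n+1}| / |a_n| = (n+1)²/[(2n+1)·(2n+2)] · 3, which tends to 3/4 as n → ∞.
The series converges when 3/4 · |x| < 1, giving R = 4/3.

R = 4/3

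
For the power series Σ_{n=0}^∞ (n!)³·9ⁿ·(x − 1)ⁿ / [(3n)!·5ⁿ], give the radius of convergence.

R = 15

Ratio test: |a_{n+1}/a_n| = (n+1)³/[(3n+1)·(3n+2)·(3n+3)] · 9/5 → 1/15 as n → ∞.
Convergence for |x − 1| · 1/15 < 1, i.e. |x − 1| < 15. So R = 15.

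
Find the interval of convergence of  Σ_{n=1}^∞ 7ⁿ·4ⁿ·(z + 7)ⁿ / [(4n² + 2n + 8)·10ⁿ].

Ratio test: |a_{n+1}/a_n| = [(4n² + 2n + 8)/(4(n+1)² + 2(n+1) + 8)] · 7·4/10 → 14/5 as n → ∞.
Thus R = 1/(14/5) = 5/14.
Endpoint z = -93/14: the terms are on the order of 1/n², so the series converges absolutely by comparison with the p-series (p = 2 > 1).
Check z = -103/14: the series is dominated by a constant times Σ 1/n², which converges (p = 2 > 1).

[-103/14, -93/14]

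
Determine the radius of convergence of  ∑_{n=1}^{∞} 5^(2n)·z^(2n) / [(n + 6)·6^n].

The ratio of consecutive coefficients is [(n + 6)/((n+1) + 6)] · 25/6 → 25/6.
Writing y = z², the series in y has radius 6/25, so |z| < √(6/25) and R = √6/5.

R = √6/5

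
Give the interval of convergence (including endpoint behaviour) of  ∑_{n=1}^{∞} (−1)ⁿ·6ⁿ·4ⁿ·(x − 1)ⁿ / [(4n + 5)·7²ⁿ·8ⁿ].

(-46/3, 52/3]

By the ratio test, |a_{n+1}/a_n| = [(4n + 5)/(4(n+1) + 5)] · 6·4/(49·8) → 3/49.
The series converges when 3/49 · |x − 1| < 1, giving R = 49/3.
Endpoint x = 52/3: the terms alternate in sign and decrease monotonically to 0 in absolute value (size ~ c/n), so the alternating series test gives convergence.
When x = -46/3, comparison with the harmonic series Σ 1/n shows the series diverges.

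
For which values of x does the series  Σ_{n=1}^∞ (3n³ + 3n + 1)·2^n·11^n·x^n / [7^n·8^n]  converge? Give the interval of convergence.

By the ratio test, |a_{n+1}/a_n| = [(3(n+1)³ + 3(n+1) + 1)/(3n³ + 3n + 1)] · 2·11/(7·8) → 11/28.
The series converges when 11/28 · |x| < 1, giving R = 28/11.
At x = 28/11: the n-th term does not approach 0; divergence by the term test.
At x = -28/11: the terms have absolute value of order n³, which does not tend to 0, so the series diverges by the divergence test.

(-28/11, 28/11)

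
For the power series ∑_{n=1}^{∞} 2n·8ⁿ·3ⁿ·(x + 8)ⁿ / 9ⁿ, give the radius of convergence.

Ratio test: |a_{n+1}/a_n| = [2(n+1)/2n] · 8·3/9 → 8/3 as n → ∞.
Convergence for |x + 8| · 8/3 < 1, i.e. |x + 8| < 3/8. So R = 3/8.

R = 3/8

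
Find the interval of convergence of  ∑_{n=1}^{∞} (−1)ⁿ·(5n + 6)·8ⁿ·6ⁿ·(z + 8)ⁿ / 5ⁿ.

The ratio of consecutive coefficients is [(5(n+1) + 6)/(5n + 6)] · 8·6/5 → 48/5.
Hence the series converges for |z + 8| < 1/(48/5) = 5/48, so the radius of convergence is 5/48.
Check z = -379/48: the terms do not tend to 0, so the series diverges.
Check z = -389/48: the terms have absolute value of order n, which does not tend to 0, so the series diverges by the divergence test.

(-389/48, -379/48)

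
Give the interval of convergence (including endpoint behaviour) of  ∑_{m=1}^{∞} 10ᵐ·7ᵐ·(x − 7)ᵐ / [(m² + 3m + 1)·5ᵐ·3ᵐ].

[95/14, 101/14]

Ratio test: |a_{m+1}/a_m| = [(m² + 3m + 1)/((m+1)² + 3(m+1) + 1)] · 10·7/(5·3) → 14/3 as m → ∞.
Convergence for |x − 7| · 14/3 < 1, i.e. |x − 7| < 3/14. So R = 3/14.
When x = 101/14, the series is dominated by a constant times Σ 1/m², which converges (p = 2 > 1).
Check x = 95/14: the terms are on the order of 1/m², so the series converges absolutely by comparison with the p-series (p = 2 > 1).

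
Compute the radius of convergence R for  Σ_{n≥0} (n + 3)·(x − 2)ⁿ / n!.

R = ∞

Apply the ratio test: |a_{n+1}| / |a_n| = ((n+1) + 3)/(n + 3) · 1/(n+1), which tends to 0 as n → ∞.
Since the limit is 0 < 1 for every x, the series converges on all of ℝ and R = ∞.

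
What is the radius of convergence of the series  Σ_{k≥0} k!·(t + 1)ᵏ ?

R = 0

By the ratio test, |a_{k+1}/a_k| = (k+1) → ∞.
The ratio grows without bound, so the series diverges whenever (t + 1) ≠ 0; it converges only at t = -1. R = 0.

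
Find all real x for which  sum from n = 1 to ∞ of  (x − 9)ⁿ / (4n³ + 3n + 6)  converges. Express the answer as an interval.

The ratio of consecutive coefficients is (4n³ + 3n + 6)/(4(n+1)³ + 3(n+1) + 6) → 1.
So the series converges when |x − 9| < 1 and diverges when |x − 9| > 1; R = 1.
At x = 10: the series is dominated by a constant times Σ 1/n³, which converges (p = 3 > 1).
At x = 8: the terms are on the order of 1/n³, so the series converges absolutely by comparison with the p-series (p = 3 > 1).

[8, 10]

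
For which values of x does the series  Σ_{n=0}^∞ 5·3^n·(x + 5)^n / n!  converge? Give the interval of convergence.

By the ratio test, |a_{n+1}/a_n| = 5/5 · 3 · 1/(n+1) → 0.
The limit is 0, so the series converges for all x; R = ∞.

(−∞, ∞)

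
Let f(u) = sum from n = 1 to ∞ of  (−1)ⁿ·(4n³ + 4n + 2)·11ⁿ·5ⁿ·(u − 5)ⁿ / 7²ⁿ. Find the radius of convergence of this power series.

By the ratio test, |a_{n+1}/a_n| = [(4(n+1)³ + 4(n+1) + 2)/(4n³ + 4n + 2)] · 11·5/49 → 55/49.
Thus R = 1/(55/49) = 49/55.

R = 49/55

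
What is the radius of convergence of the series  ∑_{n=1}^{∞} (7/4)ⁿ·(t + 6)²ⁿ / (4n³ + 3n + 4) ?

R = 2√7/7

By the ratio test, |a_{n+1}/a_n| = [(4n³ + 3n + 4)/(4(n+1)³ + 3(n+1) + 4)] · 7/4 → 7/4.
Successive powers of (t + 6) differ by 2, so the series converges when |t + 6|² · 7/4 < 1, i.e. |t + 6| < √(4/7). So R = 2√7/7.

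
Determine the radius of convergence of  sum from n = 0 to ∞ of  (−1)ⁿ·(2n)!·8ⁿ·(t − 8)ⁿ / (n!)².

R = 1/32

Ratio test: |a_{n+1}/a_n| = (2n+1)·(2n+2)/(n+1)² · 8 → 32 as n → ∞.
Thus R = 1/(32) = 1/32.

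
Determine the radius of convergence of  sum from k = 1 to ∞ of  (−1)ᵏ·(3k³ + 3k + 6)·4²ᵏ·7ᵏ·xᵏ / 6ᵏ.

Ratio test: |a_{k+1}/a_k| = [(3(k+1)³ + 3(k+1) + 6)/(3k³ + 3k + 6)] · 16·7/6 → 56/3 as k → ∞.
The series converges when 56/3 · |x| < 1, giving R = 3/56.

R = 3/56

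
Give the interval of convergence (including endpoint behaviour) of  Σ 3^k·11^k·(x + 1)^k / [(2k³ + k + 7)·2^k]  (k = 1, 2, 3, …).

By the ratio test, |a_{k+1}/a_k| = [(2k³ + k + 7)/(2(k+1)³ + (k+1) + 7)] · 3·11/2 → 33/2.
The series converges when 33/2 · |x + 1| < 1, giving R = 2/33.
When x = -31/33, absolute convergence follows by limit comparison with Σ 1/k³.
When x = -35/33, the series is dominated by a constant times Σ 1/k³, which converges (p = 3 > 1).

[-35/33, -31/33]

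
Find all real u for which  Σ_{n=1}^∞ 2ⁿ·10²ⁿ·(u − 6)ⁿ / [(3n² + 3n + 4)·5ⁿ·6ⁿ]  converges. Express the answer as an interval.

Apply the ratio test: |a_{n+1}| / |a_n| = [(3n² + 3n + 4)/(3(n+1)² + 3(n+1) + 4)] · 2·100/(5·6), which tends to 20/3 as n → ∞.
Hence the series converges for |u − 6| < 1/(20/3) = 3/20, so the radius of convergence is 3/20.
Check u = 123/20: the terms are on the order of 1/n², so the series converges absolutely by comparison with the p-series (p = 2 > 1).
Check u = 117/20: absolute convergence follows by limit comparison with Σ 1/n².

[117/20, 123/20]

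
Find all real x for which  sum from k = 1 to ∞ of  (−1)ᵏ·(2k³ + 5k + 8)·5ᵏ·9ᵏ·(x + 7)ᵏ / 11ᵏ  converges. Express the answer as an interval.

(-326/45, -304/45)

Ratio test: |a_{k+1}/a_k| = [(2(k+1)³ + 5(k+1) + 8)/(2k³ + 5k + 8)] · 5·9/11 → 45/11 as k → ∞.
Thus R = 1/(45/11) = 11/45.
Endpoint x = -304/45: the k-th term does not approach 0; divergence by the term test.
At x = -326/45: the k-th term does not approach 0; divergence by the term test.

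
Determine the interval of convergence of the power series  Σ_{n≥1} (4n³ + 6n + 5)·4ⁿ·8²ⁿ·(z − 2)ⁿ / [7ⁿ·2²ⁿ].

(121/64, 135/64)

The ratio of consecutive coefficients is [(4(n+1)³ + 6(n+1) + 5)/(4n³ + 6n + 5)] · 4·64/(7·4) → 64/7.
Thus R = 1/(64/7) = 7/64.
Check z = 135/64: the terms have absolute value of order n³, which does not tend to 0, so the series diverges by the divergence test.
Check z = 121/64: the terms do not tend to 0, so the series diverges.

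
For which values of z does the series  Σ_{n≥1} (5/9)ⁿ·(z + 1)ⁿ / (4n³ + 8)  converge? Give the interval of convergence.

By the ratio test, |a_{n+1}/a_n| = [(4n³ + 8)/(4(n+1)³ + 8)] · 5/9 → 5/9.
The series converges when 5/9 · |z + 1| < 1, giving R = 9/5.
Endpoint z = 4/5: the series is dominated by a constant times Σ 1/n³, which converges (p = 3 > 1).
When z = -14/5, the terms are on the order of 1/n³, so the series converges absolutely by comparison with the p-series (p = 3 > 1).

[-14/5, 4/5]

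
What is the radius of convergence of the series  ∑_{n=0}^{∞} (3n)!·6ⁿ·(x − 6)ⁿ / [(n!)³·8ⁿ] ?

R = 4/81

The ratio of consecutive coefficients is (3n+1)·(3n+2)·(3n+3)/(n+1)³ · 6/8 → 81/4.
Hence the series converges for |x − 6| < 1/(81/4) = 4/81, so the radius of convergence is 4/81.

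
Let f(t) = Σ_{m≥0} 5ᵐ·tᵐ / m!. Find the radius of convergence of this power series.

R = ∞

The ratio of consecutive coefficients is 5 · 1/(m+1) → 0.
The limit is 0, so the series converges for all t; R = ∞.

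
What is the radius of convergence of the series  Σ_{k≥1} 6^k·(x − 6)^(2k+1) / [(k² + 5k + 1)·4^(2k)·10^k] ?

R = 4√15/3

Apply the ratio test: |a_{k+1}| / |a_k| = [(k² + 5k + 1)/((k+1)² + 5(k+1) + 1)] · 6/(16·10), which tends to 3/80 as k → ∞.
Writing y = (x − 6)², the series in y has radius 80/3, so |x − 6| < √(80/3) and R = 4√15/3.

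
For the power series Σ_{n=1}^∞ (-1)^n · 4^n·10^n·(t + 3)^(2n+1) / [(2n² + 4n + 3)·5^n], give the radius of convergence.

Apply the ratio test: |a_{n+1}| / |a_n| = [(2n² + 4n + 3)/(2(n+1)² + 4(n+1) + 3)] · 4·10/5, which tends to 8 as n → ∞.
Since the exponent of (t + 3) increases by 2 each term, convergence requires |t + 3|² < 1/8, hence R = √2/4.

R = √2/4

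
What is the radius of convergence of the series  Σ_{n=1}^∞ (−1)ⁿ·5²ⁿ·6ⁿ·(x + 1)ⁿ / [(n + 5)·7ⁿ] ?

R = 7/150

The ratio of consecutive coefficients is [(n + 5)/((n+1) + 5)] · 25·6/7 → 150/7.
Thus R = 1/(150/7) = 7/150.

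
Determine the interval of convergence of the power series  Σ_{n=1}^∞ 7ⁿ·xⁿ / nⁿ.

Root test: |a_n|^(1/n) = 7/n → 0.
The limit is 0 for every x, so R = ∞.

(−∞, ∞)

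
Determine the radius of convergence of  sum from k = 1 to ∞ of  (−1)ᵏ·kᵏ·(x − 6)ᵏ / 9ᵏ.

By the Cauchy root test, |a_k|^(1/k) = k/9 → ∞.
The root grows without bound, so R = 0 (convergence only at x = 6).

R = 0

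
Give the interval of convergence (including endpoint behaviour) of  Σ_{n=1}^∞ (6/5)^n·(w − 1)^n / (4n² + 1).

By the ratio test, |a_{n+1}/a_n| = [(4n² + 1)/(4(n+1)² + 1)] · 6/5 → 6/5.
Hence the series converges for |w − 1| < 1/(6/5) = 5/6, so the radius of convergence is 5/6.
At w = 11/6: absolute convergence follows by limit comparison with Σ 1/n².
When w = 1/6, the series is dominated by a constant times Σ 1/n², which converges (p = 2 > 1).

[1/6, 11/6]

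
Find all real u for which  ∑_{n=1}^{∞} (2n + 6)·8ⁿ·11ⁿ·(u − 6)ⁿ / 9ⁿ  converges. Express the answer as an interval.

(519/88, 537/88)

By the ratio test, |a_{n+1}/a_n| = [(2(n+1) + 6)/(2n + 6)] · 8·11/9 → 88/9.
The series converges when 88/9 · |u − 6| < 1, giving R = 9/88.
Endpoint u = 537/88: the terms do not tend to 0, so the series diverges.
Check u = 519/88: the terms have absolute value of order n, which does not tend to 0, so the series diverges by the divergence test.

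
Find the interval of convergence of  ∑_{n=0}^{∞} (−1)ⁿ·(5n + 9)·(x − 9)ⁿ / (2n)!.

The ratio of consecutive coefficients is (5(n+1) + 9)/(5n + 9) · 1/[(2n+1)·(2n+2)] → 0.
The ratio tends to 0 regardless of x, hence R = ∞.

(−∞, ∞)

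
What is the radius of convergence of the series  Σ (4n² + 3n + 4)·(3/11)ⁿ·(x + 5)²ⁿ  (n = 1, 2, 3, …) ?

R = √33/3

By the ratio test, |a_{n+1}/a_n| = [(4(n+1)² + 3(n+1) + 4)/(4n² + 3n + 4)] · 3/11 → 3/11.
Successive powers of (x + 5) differ by 2, so the series converges when |x + 5|² · 3/11 < 1, i.e. |x + 5| < √(11/3). So R = √33/3.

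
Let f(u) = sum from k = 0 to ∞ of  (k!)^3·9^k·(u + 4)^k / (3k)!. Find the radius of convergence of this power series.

R = 3

Apply the ratio test: |a_{k+1}| / |a_k| = (k+1)³/[(3k+1)·(3k+2)·(3k+3)] · 9, which tends to 1/3 as k → ∞.
Thus R = 1/(1/3) = 3.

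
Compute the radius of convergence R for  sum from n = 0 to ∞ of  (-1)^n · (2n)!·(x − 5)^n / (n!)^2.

R = 1/4

The ratio of consecutive coefficients is (2n+1)·(2n+2)/(n+1)² → 4.
The series converges when 4 · |x − 5| < 1, giving R = 1/4.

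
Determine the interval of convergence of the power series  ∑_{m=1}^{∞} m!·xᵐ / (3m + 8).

Apply the ratio test: |a_{m+1}| / |a_m| = (m+1) · (3m + 8)/(3(m+1) + 8), which tends to ∞ as m → ∞.
Since the ratio → ∞, the series diverges for every x ≠ 0, and R = 0.

{0}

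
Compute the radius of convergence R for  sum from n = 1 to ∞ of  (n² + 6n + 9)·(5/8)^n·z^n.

R = 8/5

By the ratio test, |a_{n+1}/a_n| = [((n+1)² + 6(n+1) + 9)/(n² + 6n + 9)] · 5/8 → 5/8.
Thus R = 1/(5/8) = 8/5.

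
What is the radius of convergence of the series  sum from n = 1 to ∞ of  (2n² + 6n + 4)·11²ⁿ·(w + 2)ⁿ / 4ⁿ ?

Apply the ratio test: |a_{n+1}| / |a_n| = [(2(n+1)² + 6(n+1) + 4)/(2n² + 6n + 4)] · 121/4, which tends to 121/4 as n → ∞.
Convergence for |w + 2| · 121/4 < 1, i.e. |w + 2| < 4/121. So R = 4/121.

R = 4/121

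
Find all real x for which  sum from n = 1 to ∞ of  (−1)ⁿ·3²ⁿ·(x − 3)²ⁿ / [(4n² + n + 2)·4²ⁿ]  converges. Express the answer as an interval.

Ratio test: |a_{n+1}/a_n| = [(4n² + n + 2)/(4(n+1)² + (n+1) + 2)] · 9/16 → 9/16 as n → ∞.
Writing y = (x − 3)², the series in y has radius 16/9, so |x − 3| < √(16/9) = 4/3 and R = 4/3.
Check x = 13/3: the terms are on the order of 1/n², so the series converges absolutely by comparison with the p-series (p = 2 > 1).
When x = 5/3, the terms are on the order of 1/n², so the series converges absolutely by comparison with the p-series (p = 2 > 1).

[5/3, 13/3]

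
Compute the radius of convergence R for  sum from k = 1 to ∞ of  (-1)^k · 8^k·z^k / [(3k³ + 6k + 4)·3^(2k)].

R = 9/8

By the ratio test, |a_{k+1}/a_k| = [(3k³ + 6k + 4)/(3(k+1)³ + 6(k+1) + 4)] · 8/9 → 8/9.
The series converges when 8/9 · |z| < 1, giving R = 9/8.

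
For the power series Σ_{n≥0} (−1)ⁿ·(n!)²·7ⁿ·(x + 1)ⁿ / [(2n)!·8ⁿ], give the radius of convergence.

By the ratio test, |a_{n+1}/a_n| = (n+1)²/[(2n+1)·(2n+2)] · 7/8 → 7/32.
Hence the series converges for |x + 1| < 1/(7/32) = 32/7, so the radius of convergence is 32/7.

R = 32/7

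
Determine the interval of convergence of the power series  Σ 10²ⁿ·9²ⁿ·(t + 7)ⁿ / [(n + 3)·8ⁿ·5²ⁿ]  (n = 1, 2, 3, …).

[-569/81, -565/81)

The ratio of consecutive coefficients is [(n + 3)/((n+1) + 3)] · 100·81/(8·25) → 81/2.
The series converges when 81/2 · |t + 7| < 1, giving R = 2/81.
When t = -565/81, the terms are asymptotic to a nonzero constant times 1/n, so the series diverges by limit comparison with Σ 1/n.
When t = -569/81, the terms alternate in sign and decrease monotonically to 0 in absolute value (size ~ c/n), so the alternating series test gives convergence.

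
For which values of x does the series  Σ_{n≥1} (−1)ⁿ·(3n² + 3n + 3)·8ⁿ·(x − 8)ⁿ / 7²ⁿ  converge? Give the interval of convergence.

(15/8, 113/8)

Apply the ratio test: |a_{n+1}| / |a_n| = [(3(n+1)² + 3(n+1) + 3)/(3n² + 3n + 3)] · 8/49, which tends to 8/49 as n → ∞.
Convergence for |x − 8| · 8/49 < 1, i.e. |x − 8| < 49/8. So R = 49/8.
When x = 113/8, the n-th term does not approach 0; divergence by the term test.
Endpoint x = 15/8: the terms have absolute value of order n², which does not tend to 0, so the series diverges by the divergence test.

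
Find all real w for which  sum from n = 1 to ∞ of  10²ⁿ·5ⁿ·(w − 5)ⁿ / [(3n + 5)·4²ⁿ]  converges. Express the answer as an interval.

By the ratio test, |a_{n+1}/a_n| = [(3n + 5)/(3(n+1) + 5)] · 100·5/16 → 125/4.
Thus R = 1/(125/4) = 4/125.
Endpoint w = 629/125: the terms are asymptotic to a nonzero constant times 1/n, so the series diverges by limit comparison with Σ 1/n.
When w = 621/125, the terms alternate in sign and decrease monotonically to 0 in absolute value (size ~ c/n), so the alternating series test gives convergence.

[621/125, 629/125)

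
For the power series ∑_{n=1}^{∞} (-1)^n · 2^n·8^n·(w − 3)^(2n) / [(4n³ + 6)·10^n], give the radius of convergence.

Ratio test: |a_{n+1}/a_n| = [(4n³ + 6)/(4(n+1)³ + 6)] · 2·8/10 → 8/5 as n → ∞.
Writing y = (w − 3)², the series in y has radius 5/8, so |w − 3| < √(5/8) and R = √10/4.

R = √10/4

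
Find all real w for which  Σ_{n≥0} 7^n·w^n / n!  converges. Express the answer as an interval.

The ratio of consecutive coefficients is 7 · 1/(n+1) → 0.
The limit is 0, so the series converges for all w; R = ∞.

(−∞, ∞)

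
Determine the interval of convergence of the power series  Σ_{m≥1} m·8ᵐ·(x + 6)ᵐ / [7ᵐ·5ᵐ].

Apply the ratio test: |a_{m+1}| / |a_m| = [(m+1)/m] · 8/(7·5), which tends to 8/35 as m → ∞.
Thus R = 1/(8/35) = 35/8.
Check x = -13/8: the terms do not tend to 0, so the series diverges.
When x = -83/8, the terms have absolute value of order m, which does not tend to 0, so the series diverges by the divergence test.

(-83/8, -13/8)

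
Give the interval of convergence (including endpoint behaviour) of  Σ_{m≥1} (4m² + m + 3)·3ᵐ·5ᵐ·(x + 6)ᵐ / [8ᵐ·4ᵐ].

Apply the ratio test: |a_{m+1}| / |a_m| = [(4(m+1)² + (m+1) + 3)/(4m² + m + 3)] · 3·5/(8·4), which tends to 15/32 as m → ∞.
The series converges when 15/32 · |x + 6| < 1, giving R = 32/15.
Endpoint x = -58/15: the terms do not tend to 0, so the series diverges.
Check x = -122/15: the m-th term does not approach 0; divergence by the term test.

(-122/15, -58/15)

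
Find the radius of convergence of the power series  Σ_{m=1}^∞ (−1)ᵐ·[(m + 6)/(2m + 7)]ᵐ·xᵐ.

By the Cauchy root test, |a_m|^(1/m) = (m + 6)/(2m + 7) → 1/2.
Hence the series converges for |x| < 1/(1/2) = 2, so the radius of convergence is 2.

R = 2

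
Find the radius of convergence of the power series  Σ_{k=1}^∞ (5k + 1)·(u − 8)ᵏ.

By the ratio test, |a_{k+1}/a_k| = (5(k+1) + 1)/(5k + 1) → 1.
So the series converges when |u − 8| < 1 and diverges when |u − 8| > 1; R = 1.

R = 1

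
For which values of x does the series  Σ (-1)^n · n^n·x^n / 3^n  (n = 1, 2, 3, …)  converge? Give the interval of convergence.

{0}

Root test: |a_n|^(1/n) = n/3 → ∞.
Since the n-th root of |a_n| is unbounded, the series converges only at x = 0; R = 0.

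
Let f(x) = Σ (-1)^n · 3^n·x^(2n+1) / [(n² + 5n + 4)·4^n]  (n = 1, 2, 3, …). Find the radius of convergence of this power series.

R = 2√3/3

Ratio test: |a_{n+1}/a_n| = [(n² + 5n + 4)/((n+1)² + 5(n+1) + 4)] · 3/4 → 3/4 as n → ∞.
Writing y = x², the series in y has radius 4/3, so |x| < √(4/3) and R = 2√3/3.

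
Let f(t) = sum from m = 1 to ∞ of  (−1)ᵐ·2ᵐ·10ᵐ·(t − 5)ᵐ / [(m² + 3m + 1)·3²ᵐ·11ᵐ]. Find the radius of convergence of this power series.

R = 99/20

Ratio test: |a_{m+1}/a_m| = [(m² + 3m + 1)/((m+1)² + 3(m+1) + 1)] · 2·10/(9·11) → 20/99 as m → ∞.
Thus R = 1/(20/99) = 99/20.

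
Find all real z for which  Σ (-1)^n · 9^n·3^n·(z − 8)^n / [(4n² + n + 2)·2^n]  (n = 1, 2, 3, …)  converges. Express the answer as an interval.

[214/27, 218/27]

Apply the ratio test: |a_{n+1}| / |a_n| = [(4n² + n + 2)/(4(n+1)² + (n+1) + 2)] · 9·3/2, which tends to 27/2 as n → ∞.
Hence the series converges for |z − 8| < 1/(27/2) = 2/27, so the radius of convergence is 2/27.
Endpoint z = 218/27: the series is dominated by a constant times Σ 1/n², which converges (p = 2 > 1).
When z = 214/27, the terms are on the order of 1/n², so the series converges absolutely by comparison with the p-series (p = 2 > 1).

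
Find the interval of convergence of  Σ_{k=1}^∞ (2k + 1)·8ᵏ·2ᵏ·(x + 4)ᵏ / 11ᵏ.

(-75/16, -53/16)

Apply the ratio test: |a_{k+1}| / |a_k| = [(2(k+1) + 1)/(2k + 1)] · 8·2/11, which tends to 16/11 as k → ∞.
Thus R = 1/(16/11) = 11/16.
Endpoint x = -53/16: the terms have absolute value of order k, which does not tend to 0, so the series diverges by the divergence test.
When x = -75/16, the terms do not tend to 0, so the series diverges.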